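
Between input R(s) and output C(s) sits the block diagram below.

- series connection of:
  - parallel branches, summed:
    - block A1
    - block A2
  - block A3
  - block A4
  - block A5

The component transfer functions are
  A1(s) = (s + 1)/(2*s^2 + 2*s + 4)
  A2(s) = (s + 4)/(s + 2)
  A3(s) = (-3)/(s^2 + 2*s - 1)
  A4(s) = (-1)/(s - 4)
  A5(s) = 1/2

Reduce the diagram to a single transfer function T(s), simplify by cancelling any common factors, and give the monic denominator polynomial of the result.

Step 1 - parallel reduction of A1, A2, giving (2*s^3 + 11*s^2 + 15*s + 18)/(2*s^3 + 6*s^2 + 8*s + 8)
Step 2 - cascade (A1+A2), A3, A4, A5, giving (6*s^3 + 33*s^2 + 45*s + 54)/(4*s^6 + 4*s^5 - 44*s^4 - 108*s^3 - 128*s^2 - 80*s + 64)
Step 2 gives the fully reduced T(s), with no common factor left to cancel. The denominator's leading coefficient is 4, so divide each of its coefficients by 4 to get the monic form.

Answer: s^6 + s^5 - 11*s^4 - 27*s^3 - 32*s^2 - 20*s + 16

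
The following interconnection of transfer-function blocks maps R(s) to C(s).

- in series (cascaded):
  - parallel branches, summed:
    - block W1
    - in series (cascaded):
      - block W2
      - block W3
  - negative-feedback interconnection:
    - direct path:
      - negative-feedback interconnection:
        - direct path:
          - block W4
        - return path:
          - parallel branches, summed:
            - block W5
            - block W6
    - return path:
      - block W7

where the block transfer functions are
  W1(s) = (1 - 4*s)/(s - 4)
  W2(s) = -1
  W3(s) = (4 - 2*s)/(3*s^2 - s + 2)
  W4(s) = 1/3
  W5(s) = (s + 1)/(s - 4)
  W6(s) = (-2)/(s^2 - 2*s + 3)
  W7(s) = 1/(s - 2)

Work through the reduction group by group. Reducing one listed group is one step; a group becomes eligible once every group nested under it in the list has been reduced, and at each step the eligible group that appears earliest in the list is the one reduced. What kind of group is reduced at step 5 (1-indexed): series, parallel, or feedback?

1. multiply W2, W3 (series)
2. add W1, (W2*W3) (parallel)
3. combine W5, W6 in parallel
4. reduce the feedback loop with forward W4 and return (W5+W6)
5. close the feedback loop around [W4/(1+W4*(W5+W6))], W7
6. reduce the series chain (W1+(W2*W3)), [[W4/(1+W4*(W5+W6))]/(1+[W4/(1+W4*(W5+W6))]*W7)]
So the answer for step 5 is feedback.

Answer: feedback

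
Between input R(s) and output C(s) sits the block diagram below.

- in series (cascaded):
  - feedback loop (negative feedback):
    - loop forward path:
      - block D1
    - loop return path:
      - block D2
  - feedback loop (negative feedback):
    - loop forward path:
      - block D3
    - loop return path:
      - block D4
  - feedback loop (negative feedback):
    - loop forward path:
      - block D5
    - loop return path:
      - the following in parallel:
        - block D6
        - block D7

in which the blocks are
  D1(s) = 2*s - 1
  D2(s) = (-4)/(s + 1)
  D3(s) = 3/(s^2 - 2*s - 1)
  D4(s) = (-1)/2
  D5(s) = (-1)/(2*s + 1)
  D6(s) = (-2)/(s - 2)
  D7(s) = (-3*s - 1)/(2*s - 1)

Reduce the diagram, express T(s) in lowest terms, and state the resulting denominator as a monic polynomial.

Reducing step by step:

[1] apply the feedback formula to D1, D2 = (-2*s^2 - s + 1)/(7*s - 5)
[2] reduce the feedback loop with forward D3 and return D4 = 6/(2*s^2 - 4*s - 5)
[3] combine D6, D7 in parallel = (-3*s^2 + s + 4)/(2*s^2 - 5*s + 2)
[4] reduce the feedback loop with forward D5 and return (D6+D7) = (-2*s^2 + 5*s - 2)/(4*s^3 - 5*s^2 - 2*s - 2)
[5] combine [D1/(1+D1*D2)], [D3/(1+D3*D4)], [D5/(1+D5*(D6+D7))] in series = (24*s^4 - 48*s^3 - 18*s^2 + 42*s - 12)/(56*s^6 - 222*s^5 + 102*s^4 + 223*s^3 - 19*s^2 - 20*s - 50)
Step 5 gives the fully reduced T(s), with no common factor left to cancel. The denominator's leading coefficient is 56, so divide each of its coefficients by 56 to get the monic form.

Answer: s^6 - 111*s^5/28 + 51*s^4/28 + 223*s^3/56 - 19*s^2/56 - 5*s/14 - 25/28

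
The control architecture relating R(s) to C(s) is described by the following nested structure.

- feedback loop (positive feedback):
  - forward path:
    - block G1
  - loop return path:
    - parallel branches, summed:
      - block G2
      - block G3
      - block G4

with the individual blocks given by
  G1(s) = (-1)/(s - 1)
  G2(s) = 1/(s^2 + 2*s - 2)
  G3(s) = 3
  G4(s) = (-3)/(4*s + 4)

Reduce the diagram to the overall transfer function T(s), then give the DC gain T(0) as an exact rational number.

Reducing step by step:

Step 1 - combine G2, G3, G4 in parallel gives (12*s^3 + 33*s^2 - 2*s - 14)/(4*s^3 + 12*s^2 - 8)
Step 2 - close the feedback loop around G1, (G2+G3+G4) gives (-4*s^3 - 12*s^2 + 8)/(4*s^4 + 20*s^3 + 21*s^2 - 10*s - 6)
DC gain: substitute s = 0 into T(s) from step 2: T(0) = 8/(-6) = -4/3.

Answer: -4/3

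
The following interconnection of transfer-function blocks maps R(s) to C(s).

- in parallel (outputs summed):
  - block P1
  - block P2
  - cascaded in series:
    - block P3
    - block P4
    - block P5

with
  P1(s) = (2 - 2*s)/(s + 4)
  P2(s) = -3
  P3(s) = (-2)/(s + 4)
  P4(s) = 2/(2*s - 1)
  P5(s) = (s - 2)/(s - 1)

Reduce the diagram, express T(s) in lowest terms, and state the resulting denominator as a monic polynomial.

Answer: s^3 + 5*s^2/2 - 11*s/2 + 2

Working:
1. cascade P3, P4, P5; result (8 - 4*s)/(2*s^3 + 5*s^2 - 11*s + 4)
2. combine P1, P2, (P3*P4*P5) in parallel; result (-10*s^3 - 5*s^2 + 21*s - 2)/(2*s^3 + 5*s^2 - 11*s + 4)
That last expression is T(s), already simplified. Scaling its denominator by 1/2 (the reciprocal of the leading coefficient) yields the monic denominator.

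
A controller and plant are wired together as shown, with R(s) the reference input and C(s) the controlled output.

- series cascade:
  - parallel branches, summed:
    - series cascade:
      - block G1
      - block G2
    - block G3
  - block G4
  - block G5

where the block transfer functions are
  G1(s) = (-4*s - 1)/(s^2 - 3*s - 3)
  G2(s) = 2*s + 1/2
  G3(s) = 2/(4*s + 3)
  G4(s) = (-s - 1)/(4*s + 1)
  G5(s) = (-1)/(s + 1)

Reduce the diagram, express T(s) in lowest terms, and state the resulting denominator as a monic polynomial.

Step 1 - multiply G1, G2 (series) = (-16*s^2 - 8*s - 1)/(2*s^2 - 6*s - 6)
Step 2 - sum the parallel branches (G1*G2), G3 = (-64*s^3 - 76*s^2 - 40*s - 15)/(8*s^3 - 18*s^2 - 42*s - 18)
Step 3 - multiply ((G1*G2)+G3), G4, G5 (series) = (-64*s^3 - 76*s^2 - 40*s - 15)/(32*s^4 - 64*s^3 - 186*s^2 - 114*s - 18)
The result of step 3 is T(s) in lowest terms. Its denominator has leading coefficient 32; dividing the denominator through by 32 makes it monic.

Final answer: s^4 - 2*s^3 - 93*s^2/16 - 57*s/16 - 9/16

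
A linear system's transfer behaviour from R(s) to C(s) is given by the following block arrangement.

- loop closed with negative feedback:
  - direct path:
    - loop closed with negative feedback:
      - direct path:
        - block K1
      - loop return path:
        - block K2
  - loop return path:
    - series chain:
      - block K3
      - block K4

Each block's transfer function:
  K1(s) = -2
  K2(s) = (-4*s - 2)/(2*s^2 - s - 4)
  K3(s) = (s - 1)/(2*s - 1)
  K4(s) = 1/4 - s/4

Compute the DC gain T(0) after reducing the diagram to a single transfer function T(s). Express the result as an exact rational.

Answer: 4

Working:
Step 1. close the feedback loop around K1, K2, giving (-4*s^2 + 2*s + 8)/(2*s^2 + 7*s)
Step 2. multiply K3, K4 (series), giving (-s^2 + 2*s - 1)/(8*s - 4)
Step 3. feedback reduction of [K1/(1+K1*K2)], (K3*K4), giving (-16*s^3 + 16*s^2 + 28*s - 16)/(2*s^4 + 3*s^3 + 24*s^2 - 7*s - 4)
Step 3 gives the overall T(s). Then T(0) = -16/(-4) = 4.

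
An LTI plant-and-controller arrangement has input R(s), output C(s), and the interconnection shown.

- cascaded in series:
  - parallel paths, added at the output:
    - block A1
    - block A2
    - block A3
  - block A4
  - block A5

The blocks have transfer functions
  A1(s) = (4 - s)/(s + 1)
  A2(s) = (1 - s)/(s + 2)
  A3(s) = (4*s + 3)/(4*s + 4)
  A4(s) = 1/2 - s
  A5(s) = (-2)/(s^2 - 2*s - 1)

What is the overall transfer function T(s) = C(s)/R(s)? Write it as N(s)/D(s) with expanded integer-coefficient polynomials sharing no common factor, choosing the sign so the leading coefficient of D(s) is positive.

First reduce the diagram to T(s).

Step 1. sum the parallel branches A1, A2, A3, giving (-4*s^2 + 19*s + 42)/(4*s^2 + 12*s + 8)
Step 2. cascade (A1+A2+A3), A4, A5 - this is the overall T(s), already in the required normalized form

Answer: (-8*s^3 + 42*s^2 + 65*s - 42)/(4*s^4 + 4*s^3 - 20*s^2 - 28*s - 8)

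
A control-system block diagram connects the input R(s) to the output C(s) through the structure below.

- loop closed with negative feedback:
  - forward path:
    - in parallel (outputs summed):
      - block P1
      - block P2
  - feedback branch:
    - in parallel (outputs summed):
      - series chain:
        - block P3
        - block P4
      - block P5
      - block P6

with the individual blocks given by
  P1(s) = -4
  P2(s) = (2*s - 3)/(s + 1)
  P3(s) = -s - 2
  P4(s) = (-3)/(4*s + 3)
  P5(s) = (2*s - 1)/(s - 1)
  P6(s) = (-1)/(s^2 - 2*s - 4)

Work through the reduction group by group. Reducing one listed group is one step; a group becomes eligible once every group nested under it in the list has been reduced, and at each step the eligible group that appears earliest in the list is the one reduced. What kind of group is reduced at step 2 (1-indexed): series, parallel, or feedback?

Answer: series

Working:
1. reduce the parallel group P1, P2
2. multiply P3, P4 (series)
3. sum the parallel branches (P3*P4), P5, P6
4. reduce the feedback loop with forward (P1+P2) and return ((P3*P4)+P5+P6)
Step 2 collapses a series group.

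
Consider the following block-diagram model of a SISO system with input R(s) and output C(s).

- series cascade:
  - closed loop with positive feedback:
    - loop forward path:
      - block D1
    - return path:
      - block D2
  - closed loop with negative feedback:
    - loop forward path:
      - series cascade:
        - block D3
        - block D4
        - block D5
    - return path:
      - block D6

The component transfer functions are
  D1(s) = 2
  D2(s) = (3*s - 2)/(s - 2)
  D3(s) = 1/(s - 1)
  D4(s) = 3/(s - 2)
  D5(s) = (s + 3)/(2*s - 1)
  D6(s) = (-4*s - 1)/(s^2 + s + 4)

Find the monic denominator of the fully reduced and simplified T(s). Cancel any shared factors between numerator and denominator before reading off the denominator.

Step 1 - apply the feedback formula to D1, D2; result (4 - 2*s)/(5*s - 2)
Step 2 - multiply D3, D4, D5 (series); result (3*s + 9)/(2*s^3 - 7*s^2 + 7*s - 2)
Step 3 - collapse the loop ((D3*D4*D5) forward, D6 return); result (3*s^3 + 12*s^2 + 21*s + 36)/(2*s^5 - 5*s^4 + 8*s^3 - 35*s^2 - 13*s - 17)
Step 4 - series reduction of [D1/(1-D1*D2)], [(D3*D4*D5)/(1+(D3*D4*D5)*D6)]; result (-6*s^4 - 12*s^3 + 6*s^2 + 12*s + 144)/(10*s^6 - 29*s^5 + 50*s^4 - 191*s^3 + 5*s^2 - 59*s + 34)
That last expression is T(s), already simplified. Scaling its denominator by 1/10 (the reciprocal of the leading coefficient) yields the monic denominator.

Hence the answer: s^6 - 29*s^5/10 + 5*s^4 - 191*s^3/10 + s^2/2 - 59*s/10 + 17/5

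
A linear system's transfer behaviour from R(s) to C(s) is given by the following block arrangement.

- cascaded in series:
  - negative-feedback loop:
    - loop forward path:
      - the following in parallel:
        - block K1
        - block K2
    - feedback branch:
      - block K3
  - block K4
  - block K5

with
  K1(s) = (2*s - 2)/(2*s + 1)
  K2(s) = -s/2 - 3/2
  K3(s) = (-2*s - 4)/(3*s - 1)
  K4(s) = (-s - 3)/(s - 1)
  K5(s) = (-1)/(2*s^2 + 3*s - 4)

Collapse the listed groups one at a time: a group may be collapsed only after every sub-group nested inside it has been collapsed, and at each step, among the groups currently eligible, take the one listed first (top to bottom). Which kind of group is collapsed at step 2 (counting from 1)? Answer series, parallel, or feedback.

The answer is feedback.

Reasoning:
Step 1. reduce the parallel group K1, K2
Step 2. feedback reduction of (K1+K2), K3
Step 3. combine [(K1+K2)/(1+(K1+K2)*K3)], K4, K5 in series
So the answer for step 2 is feedback.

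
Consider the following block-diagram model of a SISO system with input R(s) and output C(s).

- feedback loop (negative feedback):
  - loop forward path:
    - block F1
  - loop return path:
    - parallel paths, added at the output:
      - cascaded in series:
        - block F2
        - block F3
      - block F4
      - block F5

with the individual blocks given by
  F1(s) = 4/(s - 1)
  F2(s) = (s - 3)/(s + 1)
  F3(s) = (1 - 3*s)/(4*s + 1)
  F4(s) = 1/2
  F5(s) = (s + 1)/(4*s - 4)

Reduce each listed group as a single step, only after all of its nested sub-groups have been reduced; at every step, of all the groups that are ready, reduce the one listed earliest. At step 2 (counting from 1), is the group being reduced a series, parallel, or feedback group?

Reducing step by step:

[1] multiply F2, F3 (series)
[2] sum the parallel branches (F2*F3), F4, F5
[3] reduce the feedback loop with forward F1 and return ((F2*F3)+F4+F5)
Step 2 collapses a parallel group.

Answer: parallel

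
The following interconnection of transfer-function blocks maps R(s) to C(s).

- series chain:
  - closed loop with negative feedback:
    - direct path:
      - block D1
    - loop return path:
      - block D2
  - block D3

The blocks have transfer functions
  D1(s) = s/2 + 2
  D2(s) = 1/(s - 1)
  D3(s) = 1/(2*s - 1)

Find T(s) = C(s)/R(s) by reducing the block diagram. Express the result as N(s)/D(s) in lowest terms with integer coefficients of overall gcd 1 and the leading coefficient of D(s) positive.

Reducing step by step:

Step 1: feedback reduction of D1, D2, giving (s^2 + 3*s - 4)/(3*s + 2)
Step 2: cascade [D1/(1+D1*D2)], D3: this yields T(s), and no further normalization is needed

Answer: (s^2 + 3*s - 4)/(6*s^2 + s - 2)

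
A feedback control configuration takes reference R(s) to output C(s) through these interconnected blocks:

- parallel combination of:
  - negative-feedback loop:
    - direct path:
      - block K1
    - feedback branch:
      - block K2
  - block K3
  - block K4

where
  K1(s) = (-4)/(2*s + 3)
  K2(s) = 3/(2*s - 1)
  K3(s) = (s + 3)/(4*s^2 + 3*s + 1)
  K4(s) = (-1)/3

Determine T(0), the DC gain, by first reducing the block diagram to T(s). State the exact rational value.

Answer: 12/5

Working:
[1] close the feedback loop around K1, K2 -> (4 - 8*s)/(4*s^2 + 4*s - 15)
[2] sum the parallel branches [K1/(1+K1*K2)], K3, K4 -> (-16*s^4 - 112*s^3 + 68*s^2 + 44*s - 108)/(48*s^4 + 84*s^3 - 132*s^2 - 123*s - 45)
Step 2 gives the overall T(s). Then T(0) = -108/(-45) = 12/5.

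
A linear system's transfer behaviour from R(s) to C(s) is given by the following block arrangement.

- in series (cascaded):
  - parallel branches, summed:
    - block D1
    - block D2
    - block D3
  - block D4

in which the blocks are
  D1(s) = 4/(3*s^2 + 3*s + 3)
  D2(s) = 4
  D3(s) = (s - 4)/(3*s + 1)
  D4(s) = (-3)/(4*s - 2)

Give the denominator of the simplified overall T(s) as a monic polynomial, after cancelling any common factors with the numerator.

[1] combine D1, D2, D3 in parallel: (39*s^3 + 39*s^2 + 51*s + 4)/(9*s^3 + 12*s^2 + 12*s + 3)
[2] combine (D1+D2+D3), D4 in series: (-39*s^3 - 39*s^2 - 51*s - 4)/(12*s^4 + 10*s^3 + 8*s^2 - 4*s - 2)
No further cancellation is possible in the step-2 result, so that is T(s). Its denominator becomes monic after dividing by the leading coefficient 12.

Hence the answer: s^4 + 5*s^3/6 + 2*s^2/3 - s/3 - 1/6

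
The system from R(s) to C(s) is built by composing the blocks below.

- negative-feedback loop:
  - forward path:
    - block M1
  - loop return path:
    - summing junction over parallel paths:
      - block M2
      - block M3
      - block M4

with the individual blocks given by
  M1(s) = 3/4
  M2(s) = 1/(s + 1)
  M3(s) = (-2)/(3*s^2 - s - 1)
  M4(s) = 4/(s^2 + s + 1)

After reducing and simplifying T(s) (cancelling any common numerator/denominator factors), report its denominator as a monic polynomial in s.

[1] reduce the parallel group M2, M3, M4 = (3*s^4 + 12*s^3 + 5*s^2 - 14*s - 7)/(3*s^5 + 5*s^4 + 3*s^3 - s^2 - 3*s - 1)
[2] feedback reduction of M1, (M2+M3+M4) = (9*s^5 + 15*s^4 + 9*s^3 - 3*s^2 - 9*s - 3)/(12*s^5 + 29*s^4 + 48*s^3 + 11*s^2 - 54*s - 25)
No further cancellation is possible in the step-2 result, so that is T(s). Its denominator becomes monic after dividing by the leading coefficient 12.

Hence the answer: s^5 + 29*s^4/12 + 4*s^3 + 11*s^2/12 - 9*s/2 - 25/12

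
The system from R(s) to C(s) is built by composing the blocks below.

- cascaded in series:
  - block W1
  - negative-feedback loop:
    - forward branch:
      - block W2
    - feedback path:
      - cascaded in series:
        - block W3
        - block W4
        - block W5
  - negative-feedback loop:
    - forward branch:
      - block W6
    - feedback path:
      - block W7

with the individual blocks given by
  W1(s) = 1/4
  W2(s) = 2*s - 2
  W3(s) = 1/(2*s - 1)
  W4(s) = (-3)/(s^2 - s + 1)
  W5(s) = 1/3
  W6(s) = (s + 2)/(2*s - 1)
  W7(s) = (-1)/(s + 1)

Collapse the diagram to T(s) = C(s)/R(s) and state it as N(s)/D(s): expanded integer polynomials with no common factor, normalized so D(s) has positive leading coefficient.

Answer: (2*s^6 + s^5 - 5*s^4 + 4*s^3 + s^2 - 5*s + 2)/(8*s^5 - 12*s^4 - 8*s^3 + 22*s^2 - 6*s - 6)

Working:
[1] cascade W3, W4, W5 gives (-1)/(2*s^3 - 3*s^2 + 3*s - 1)
[2] feedback reduction of W2, (W3*W4*W5) gives (4*s^4 - 10*s^3 + 12*s^2 - 8*s + 2)/(2*s^3 - 3*s^2 + s + 1)
[3] feedback reduction of W6, W7 gives (s^2 + 3*s + 2)/(2*s^2 - 3)
[4] series reduction of W1, [W2/(1+W2*(W3*W4*W5))], [W6/(1+W6*W7)], which is the overall transfer function T(s) = C(s)/R(s) in lowest terms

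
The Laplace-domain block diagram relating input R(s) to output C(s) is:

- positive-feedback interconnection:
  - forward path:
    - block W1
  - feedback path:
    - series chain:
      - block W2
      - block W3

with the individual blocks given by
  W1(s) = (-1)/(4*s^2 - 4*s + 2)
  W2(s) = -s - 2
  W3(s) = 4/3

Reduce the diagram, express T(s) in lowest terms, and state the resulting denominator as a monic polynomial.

Step 1: cascade W2, W3 gives -4*s/3 - 8/3
Step 2: reduce the feedback loop with forward W1 and return (W2*W3) gives (-3)/(12*s^2 - 16*s - 2)
No further cancellation is possible in the step-2 result, so that is T(s). Its denominator becomes monic after dividing by the leading coefficient 12.

Therefore the answer is s^2 - 4*s/3 - 1/6.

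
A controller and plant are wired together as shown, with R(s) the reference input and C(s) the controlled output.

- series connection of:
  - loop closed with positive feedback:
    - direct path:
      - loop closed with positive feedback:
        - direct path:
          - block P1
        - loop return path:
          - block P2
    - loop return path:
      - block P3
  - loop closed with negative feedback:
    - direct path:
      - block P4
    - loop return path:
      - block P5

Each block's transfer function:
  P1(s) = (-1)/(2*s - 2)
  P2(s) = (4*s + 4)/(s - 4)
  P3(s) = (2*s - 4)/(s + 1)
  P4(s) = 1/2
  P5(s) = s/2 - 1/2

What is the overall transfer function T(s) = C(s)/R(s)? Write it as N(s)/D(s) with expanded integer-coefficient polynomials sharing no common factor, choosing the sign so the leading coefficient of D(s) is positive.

Reducing step by step:

1. reduce the feedback loop with forward P1 and return P2 = (4 - s)/(2*s^2 - 6*s + 12)
2. close the feedback loop around [P1/(1-P1*P2)], P3 = (-s^2 + 3*s + 4)/(2*s^3 - 2*s^2 - 6*s + 28)
3. apply the feedback formula to P4, P5 = 2/(s + 3)
4. reduce the series chain [[P1/(1-P1*P2)]/(1-[P1/(1-P1*P2)]*P3)], [P4/(1+P4*P5)]; the result is T(s) itself (integer coefficients, no common factor, positive leading denominator coefficient)

Answer: (-s^2 + 3*s + 4)/(s^4 + 2*s^3 - 6*s^2 + 5*s + 42)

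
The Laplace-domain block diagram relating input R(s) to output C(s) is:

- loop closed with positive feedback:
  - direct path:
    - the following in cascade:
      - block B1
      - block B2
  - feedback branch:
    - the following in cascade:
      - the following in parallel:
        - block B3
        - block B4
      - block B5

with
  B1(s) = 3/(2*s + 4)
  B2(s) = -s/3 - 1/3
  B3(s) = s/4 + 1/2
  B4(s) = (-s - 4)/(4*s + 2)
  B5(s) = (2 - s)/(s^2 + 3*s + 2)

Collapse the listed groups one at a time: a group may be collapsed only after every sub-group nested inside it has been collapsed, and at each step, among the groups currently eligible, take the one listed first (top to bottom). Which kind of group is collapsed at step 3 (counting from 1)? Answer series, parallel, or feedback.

[1] reduce the series chain B1, B2
[2] sum the parallel branches B3, B4
[3] reduce the series chain (B3+B4), B5
[4] reduce the feedback loop with forward (B1*B2) and return ((B3+B4)*B5)
The group at step 3 is a series group.

Hence the answer: series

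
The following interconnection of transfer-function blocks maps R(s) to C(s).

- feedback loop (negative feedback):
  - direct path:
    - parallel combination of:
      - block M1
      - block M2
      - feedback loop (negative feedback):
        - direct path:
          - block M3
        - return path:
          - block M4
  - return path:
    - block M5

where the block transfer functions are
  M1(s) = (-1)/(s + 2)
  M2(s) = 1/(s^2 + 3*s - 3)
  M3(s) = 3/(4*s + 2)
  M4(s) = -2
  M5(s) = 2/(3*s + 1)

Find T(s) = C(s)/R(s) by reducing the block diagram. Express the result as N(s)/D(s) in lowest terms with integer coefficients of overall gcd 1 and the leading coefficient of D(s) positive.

Step 1: collapse the loop (M3 forward, M4 return) -> 3/(4*s - 4)
Step 2: combine M1, M2, [M3/(1+M3*M4)] in parallel -> (-s^3 + 11*s^2 + 37*s - 38)/(4*s^4 + 16*s^3 - 8*s^2 - 36*s + 24)
Step 3: close the feedback loop around (M1+M2+[M3/(1+M3*M4)]), M5: this yields T(s), and no further normalization is needed

Answer: (-3*s^4 + 32*s^3 + 122*s^2 - 77*s - 38)/(12*s^5 + 52*s^4 - 10*s^3 - 94*s^2 + 110*s - 52)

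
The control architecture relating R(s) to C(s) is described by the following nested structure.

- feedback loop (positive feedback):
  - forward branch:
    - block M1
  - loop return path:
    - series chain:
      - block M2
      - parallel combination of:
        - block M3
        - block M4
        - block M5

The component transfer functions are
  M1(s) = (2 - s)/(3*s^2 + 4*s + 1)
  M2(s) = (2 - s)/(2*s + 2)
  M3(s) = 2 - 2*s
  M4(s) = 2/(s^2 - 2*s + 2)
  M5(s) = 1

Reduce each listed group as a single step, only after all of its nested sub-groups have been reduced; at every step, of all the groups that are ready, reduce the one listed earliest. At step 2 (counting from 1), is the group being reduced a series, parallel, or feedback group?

(1) combine M3, M4, M5 in parallel
(2) series reduction of M2, (M3+M4+M5)
(3) feedback reduction of M1, (M2*(M3+M4+M5))
At step 2 the group reduced is series.

Final answer: series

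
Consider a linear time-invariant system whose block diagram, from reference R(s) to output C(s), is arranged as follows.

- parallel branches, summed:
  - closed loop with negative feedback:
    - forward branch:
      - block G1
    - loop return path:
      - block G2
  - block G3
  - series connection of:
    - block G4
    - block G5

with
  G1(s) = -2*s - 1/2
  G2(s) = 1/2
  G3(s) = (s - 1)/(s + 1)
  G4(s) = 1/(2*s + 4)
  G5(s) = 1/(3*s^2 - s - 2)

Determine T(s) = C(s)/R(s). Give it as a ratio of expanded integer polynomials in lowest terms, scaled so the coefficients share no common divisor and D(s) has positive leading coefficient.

The answer is (72*s^5 + 138*s^4 - 36*s^3 - 66*s^2 - 63*s - 43)/(24*s^5 + 46*s^4 - 40*s^3 - 70*s^2 + 16*s + 24).

Reasoning:
1. apply the feedback formula to G1, G2; result (8*s + 2)/(4*s - 3)
2. cascade G4, G5; result 1/(6*s^3 + 10*s^2 - 8*s - 8)
3. sum the parallel branches [G1/(1+G1*G2)], G3, (G4*G5) - this is the overall T(s), already in the required normalized form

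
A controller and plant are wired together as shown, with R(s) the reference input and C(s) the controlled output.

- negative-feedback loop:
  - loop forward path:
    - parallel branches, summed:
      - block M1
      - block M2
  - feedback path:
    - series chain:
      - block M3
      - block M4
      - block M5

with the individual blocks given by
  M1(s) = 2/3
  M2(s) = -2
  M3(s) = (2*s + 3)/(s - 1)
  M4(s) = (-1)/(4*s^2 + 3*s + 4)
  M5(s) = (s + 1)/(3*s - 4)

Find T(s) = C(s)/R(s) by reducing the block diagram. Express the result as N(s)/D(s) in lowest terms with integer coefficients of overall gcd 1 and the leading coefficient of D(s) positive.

Step 1: sum the parallel branches M1, M2, giving (-4)/3
Step 2: series reduction of M3, M4, M5, giving (-2*s^2 - 5*s - 3)/(12*s^4 - 19*s^3 + 7*s^2 - 16*s + 16)
Step 3: feedback reduction of (M1+M2), (M3*M4*M5) - this is the overall T(s), already in the required normalized form

Answer: (-48*s^4 + 76*s^3 - 28*s^2 + 64*s - 64)/(36*s^4 - 57*s^3 + 29*s^2 - 28*s + 60)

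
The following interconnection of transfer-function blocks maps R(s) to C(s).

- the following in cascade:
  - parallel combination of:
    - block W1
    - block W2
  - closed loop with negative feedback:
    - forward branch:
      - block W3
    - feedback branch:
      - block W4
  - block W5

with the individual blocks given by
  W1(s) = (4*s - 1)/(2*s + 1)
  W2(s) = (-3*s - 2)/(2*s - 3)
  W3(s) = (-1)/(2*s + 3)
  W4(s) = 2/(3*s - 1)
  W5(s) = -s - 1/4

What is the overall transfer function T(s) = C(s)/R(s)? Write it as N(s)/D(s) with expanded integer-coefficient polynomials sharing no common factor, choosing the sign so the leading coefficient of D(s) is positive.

(1) parallel reduction of W1, W2; result (2*s^2 - 21*s + 1)/(4*s^2 - 4*s - 3)
(2) feedback reduction of W3, W4; result (1 - 3*s)/(6*s^2 + 7*s - 5)
(3) reduce the series chain (W1+W2), [W3/(1+W3*W4)], W5; the result is T(s) itself (integer coefficients, no common factor, positive leading denominator coefficient)

Hence the answer: (24*s^4 - 254*s^3 + 31*s^2 + 20*s - 1)/(96*s^4 + 16*s^3 - 264*s^2 - 4*s + 60)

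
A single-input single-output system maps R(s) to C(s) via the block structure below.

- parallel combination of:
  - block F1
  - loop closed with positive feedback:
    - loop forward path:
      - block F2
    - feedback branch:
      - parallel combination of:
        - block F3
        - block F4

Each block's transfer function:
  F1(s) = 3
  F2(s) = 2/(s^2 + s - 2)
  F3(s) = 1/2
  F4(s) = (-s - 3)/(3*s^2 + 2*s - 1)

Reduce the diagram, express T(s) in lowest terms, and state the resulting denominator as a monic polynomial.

[1] reduce the parallel group F3, F4; result (3*s^2 - 7)/(6*s^2 + 4*s - 2)
[2] apply the feedback formula to F2, (F3+F4); result (6*s^2 + 4*s - 2)/(3*s^4 + 5*s^3 - 8*s^2 - 5*s + 9)
[3] combine F1, [F2/(1-F2*(F3+F4))] in parallel; result (9*s^4 + 15*s^3 - 18*s^2 - 11*s + 25)/(3*s^4 + 5*s^3 - 8*s^2 - 5*s + 9)
That last expression is T(s), already simplified. Scaling its denominator by 1/3 (the reciprocal of the leading coefficient) yields the monic denominator.

Final answer: s^4 + 5*s^3/3 - 8*s^2/3 - 5*s/3 + 3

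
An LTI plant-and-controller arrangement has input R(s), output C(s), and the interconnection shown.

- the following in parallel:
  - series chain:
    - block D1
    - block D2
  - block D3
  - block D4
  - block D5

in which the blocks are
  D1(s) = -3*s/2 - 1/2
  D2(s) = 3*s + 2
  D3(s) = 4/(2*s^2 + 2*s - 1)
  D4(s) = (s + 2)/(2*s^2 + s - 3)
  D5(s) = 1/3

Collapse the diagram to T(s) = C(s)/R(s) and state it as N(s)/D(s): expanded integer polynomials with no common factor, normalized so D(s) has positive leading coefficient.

Answer: (-108*s^6 - 270*s^5 - 16*s^4 + 339*s^3 + 216*s^2 - 11*s - 96)/(24*s^4 + 36*s^3 - 36*s^2 - 42*s + 18)

Working:
[1] reduce the series chain D1, D2 = -9*s^2/2 - 9*s/2 - 1
[2] parallel reduction of (D1*D2), D3, D4, D5, which is the overall transfer function T(s) = C(s)/R(s) in lowest terms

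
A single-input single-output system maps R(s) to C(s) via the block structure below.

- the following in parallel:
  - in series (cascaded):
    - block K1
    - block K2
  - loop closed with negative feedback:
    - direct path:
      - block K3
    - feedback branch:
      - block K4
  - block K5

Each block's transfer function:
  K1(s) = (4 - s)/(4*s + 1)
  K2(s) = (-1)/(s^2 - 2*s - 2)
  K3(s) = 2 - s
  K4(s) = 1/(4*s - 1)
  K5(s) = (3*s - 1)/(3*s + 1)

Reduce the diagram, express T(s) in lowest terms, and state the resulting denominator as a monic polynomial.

Step 1: multiply K1, K2 (series) -> (s - 4)/(4*s^3 - 7*s^2 - 10*s - 2)
Step 2: feedback reduction of K3, K4 -> (-4*s^2 + 9*s - 2)/(3*s + 1)
Step 3: reduce the parallel group (K1*K2), [K3/(1+K3*K4)], K5 -> (-16*s^5 + 76*s^4 - 56*s^3 - 88*s^2 - 5*s + 2)/(12*s^4 - 17*s^3 - 37*s^2 - 16*s - 2)
That last expression is T(s), already simplified. Scaling its denominator by 1/12 (the reciprocal of the leading coefficient) yields the monic denominator.

Hence the answer: s^4 - 17*s^3/12 - 37*s^2/12 - 4*s/3 - 1/6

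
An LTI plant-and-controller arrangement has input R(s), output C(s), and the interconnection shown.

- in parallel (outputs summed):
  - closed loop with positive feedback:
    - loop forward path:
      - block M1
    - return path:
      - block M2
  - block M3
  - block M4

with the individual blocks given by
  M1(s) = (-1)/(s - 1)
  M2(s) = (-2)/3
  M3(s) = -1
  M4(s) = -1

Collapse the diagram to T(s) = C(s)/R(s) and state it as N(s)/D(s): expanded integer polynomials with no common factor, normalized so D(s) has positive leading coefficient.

Reducing step by step:

Step 1. collapse the loop (M1 forward, M2 return): (-3)/(3*s - 5)
Step 2. combine [M1/(1-M1*M2)], M3, M4 in parallel, which is the overall transfer function T(s) = C(s)/R(s) in lowest terms

Answer: (7 - 6*s)/(3*s - 5)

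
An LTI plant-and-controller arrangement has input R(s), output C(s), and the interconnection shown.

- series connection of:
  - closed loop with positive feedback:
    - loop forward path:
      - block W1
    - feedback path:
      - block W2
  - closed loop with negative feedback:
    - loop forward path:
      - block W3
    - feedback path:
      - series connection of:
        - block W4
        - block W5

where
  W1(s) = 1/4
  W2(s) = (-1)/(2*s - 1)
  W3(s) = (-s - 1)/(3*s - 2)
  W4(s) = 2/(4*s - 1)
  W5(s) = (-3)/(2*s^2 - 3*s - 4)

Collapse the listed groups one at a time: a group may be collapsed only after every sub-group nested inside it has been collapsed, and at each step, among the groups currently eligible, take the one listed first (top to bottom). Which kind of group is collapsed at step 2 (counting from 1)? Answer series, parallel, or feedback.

Answer: series

Working:
Step 1: collapse the loop (W1 forward, W2 return)
Step 2: multiply W4, W5 (series)
Step 3: close the feedback loop around W3, (W4*W5)
Step 4: series reduction of [W1/(1-W1*W2)], [W3/(1+W3*(W4*W5))]
So the answer for step 2 is series.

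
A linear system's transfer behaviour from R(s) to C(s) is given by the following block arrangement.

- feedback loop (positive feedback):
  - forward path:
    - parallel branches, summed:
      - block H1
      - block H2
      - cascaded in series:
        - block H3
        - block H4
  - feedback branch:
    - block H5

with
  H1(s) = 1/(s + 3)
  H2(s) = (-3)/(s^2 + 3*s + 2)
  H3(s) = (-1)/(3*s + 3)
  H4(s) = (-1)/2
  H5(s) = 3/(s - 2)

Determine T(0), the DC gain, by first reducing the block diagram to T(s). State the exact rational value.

First reduce the diagram to T(s).

Step 1. multiply H3, H4 (series) gives 1/(6*s + 6)
Step 2. parallel reduction of H1, H2, (H3*H4) gives (7*s^2 + 5*s - 36)/(6*s^3 + 36*s^2 + 66*s + 36)
Step 3. apply the feedback formula to (H1+H2+(H3*H4)), H5 gives (7*s^3 - 9*s^2 - 46*s + 72)/(6*s^4 + 24*s^3 - 27*s^2 - 111*s + 36)
DC gain: substitute s = 0 into T(s) from step 3: T(0) = 72/36 = 2.

Answer: 2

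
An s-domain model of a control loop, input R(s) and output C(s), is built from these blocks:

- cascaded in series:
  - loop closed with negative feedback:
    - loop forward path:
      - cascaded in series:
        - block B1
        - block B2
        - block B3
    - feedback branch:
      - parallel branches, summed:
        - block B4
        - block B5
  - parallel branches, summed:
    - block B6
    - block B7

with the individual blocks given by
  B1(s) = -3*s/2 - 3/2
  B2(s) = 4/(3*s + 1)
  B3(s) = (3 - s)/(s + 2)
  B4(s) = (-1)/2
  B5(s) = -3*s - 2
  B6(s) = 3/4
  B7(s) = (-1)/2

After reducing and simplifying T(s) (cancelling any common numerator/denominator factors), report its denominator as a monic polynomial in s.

Answer: s^3 - 4*s^2/3 - 91*s/18 - 47/18

Working:
1. multiply B1, B2, B3 (series) = (6*s^2 - 12*s - 18)/(3*s^2 + 7*s + 2)
2. sum the parallel branches B4, B5 = -3*s - 5/2
3. apply the feedback formula to (B1*B2*B3), (B4+B5) = (-6*s^2 + 12*s + 18)/(18*s^3 - 24*s^2 - 91*s - 47)
4. add B6, B7 (parallel) = 1/4
5. multiply [(B1*B2*B3)/(1+(B1*B2*B3)*(B4+B5))], (B6+B7) (series) = (-3*s^2 + 6*s + 9)/(36*s^3 - 48*s^2 - 182*s - 94)
No further cancellation is possible in the step-5 result, so that is T(s). Its denominator becomes monic after dividing by the leading coefficient 36.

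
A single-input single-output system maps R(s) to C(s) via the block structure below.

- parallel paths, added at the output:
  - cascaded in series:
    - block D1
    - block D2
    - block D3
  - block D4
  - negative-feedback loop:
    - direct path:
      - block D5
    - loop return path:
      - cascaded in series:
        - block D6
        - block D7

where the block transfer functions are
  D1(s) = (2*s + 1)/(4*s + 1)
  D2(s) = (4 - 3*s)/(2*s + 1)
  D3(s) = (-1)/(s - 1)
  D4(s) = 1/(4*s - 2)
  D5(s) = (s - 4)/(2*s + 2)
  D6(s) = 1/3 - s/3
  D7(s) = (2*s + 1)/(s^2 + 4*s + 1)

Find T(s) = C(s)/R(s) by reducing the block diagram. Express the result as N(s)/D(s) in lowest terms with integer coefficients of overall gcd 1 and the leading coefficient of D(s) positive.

[1] series reduction of D1, D2, D3 gives (3*s - 4)/(4*s^2 - 3*s - 1)
[2] reduce the series chain D6, D7 gives (-2*s^2 + s + 1)/(3*s^2 + 12*s + 3)
[3] reduce the feedback loop with forward D5 and return (D6*D7) gives (3*s^3 - 45*s - 12)/(4*s^3 + 39*s^2 + 27*s + 2)
[4] parallel reduction of (D1*D2*D3), D4, [D5/(1+D5*(D6*D7))], which is the overall transfer function T(s) = C(s)/R(s) in lowest terms

Answer: (48*s^6 + 4*s^5 - 190*s^4 + 199*s^3 - 220*s^2 + 25*s - 10)/(64*s^6 + 544*s^5 - 340*s^4 - 422*s^3 + 92*s^2 + 58*s + 4)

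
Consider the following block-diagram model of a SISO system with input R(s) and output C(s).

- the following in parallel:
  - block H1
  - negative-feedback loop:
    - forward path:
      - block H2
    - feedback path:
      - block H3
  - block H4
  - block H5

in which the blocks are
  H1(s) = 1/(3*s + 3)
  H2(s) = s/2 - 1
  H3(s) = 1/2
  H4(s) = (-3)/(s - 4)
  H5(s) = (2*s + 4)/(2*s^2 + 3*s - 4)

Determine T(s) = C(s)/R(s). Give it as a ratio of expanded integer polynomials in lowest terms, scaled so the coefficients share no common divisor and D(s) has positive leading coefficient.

First reduce the diagram to T(s).

Step 1. reduce the feedback loop with forward H2 and return H3 -> (2*s - 4)/(s + 2)
Step 2. combine H1, [H2/(1+H2*H3)], H4, H5 in parallel: this yields T(s), and no further normalization is needed

Answer: (12*s^5 - 52*s^4 - 166*s^3 + 73*s^2 - 34*s - 184)/(6*s^5 + 3*s^4 - 81*s^3 - 126*s^2 + 48*s + 96)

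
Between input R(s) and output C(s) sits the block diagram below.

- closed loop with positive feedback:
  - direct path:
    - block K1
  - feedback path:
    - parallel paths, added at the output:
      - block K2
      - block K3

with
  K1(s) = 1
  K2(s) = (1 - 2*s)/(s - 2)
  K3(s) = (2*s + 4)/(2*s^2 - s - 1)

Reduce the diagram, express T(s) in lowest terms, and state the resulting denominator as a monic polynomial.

(1) parallel reduction of K2, K3 = (-4*s^3 + 6*s^2 + s - 9)/(2*s^3 - 5*s^2 + s + 2)
(2) close the feedback loop around K1, (K2+K3) = (2*s^3 - 5*s^2 + s + 2)/(6*s^3 - 11*s^2 + 11)
The result of step 2 is T(s) in lowest terms. Its denominator has leading coefficient 6; dividing the denominator through by 6 makes it monic.

Hence the answer: s^3 - 11*s^2/6 + 11/6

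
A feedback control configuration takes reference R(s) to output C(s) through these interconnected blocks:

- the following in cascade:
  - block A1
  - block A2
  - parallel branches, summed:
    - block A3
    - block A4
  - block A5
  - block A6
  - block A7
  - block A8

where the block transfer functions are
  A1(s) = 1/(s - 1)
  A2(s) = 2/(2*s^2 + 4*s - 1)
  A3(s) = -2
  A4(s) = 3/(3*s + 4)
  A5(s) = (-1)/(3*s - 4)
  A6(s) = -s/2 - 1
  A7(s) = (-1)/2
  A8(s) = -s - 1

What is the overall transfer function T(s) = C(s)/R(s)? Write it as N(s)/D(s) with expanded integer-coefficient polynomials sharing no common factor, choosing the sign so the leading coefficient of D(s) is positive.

The answer is (-6*s^3 - 23*s^2 - 27*s - 10)/(36*s^5 + 36*s^4 - 154*s^3 - 46*s^2 + 160*s - 32).

Reasoning:
Step 1: sum the parallel branches A3, A4 gives (-6*s - 5)/(3*s + 4)
Step 2: multiply A1, A2, (A3+A4), A5, A6, A7, A8 (series): this yields T(s), and no further normalization is needed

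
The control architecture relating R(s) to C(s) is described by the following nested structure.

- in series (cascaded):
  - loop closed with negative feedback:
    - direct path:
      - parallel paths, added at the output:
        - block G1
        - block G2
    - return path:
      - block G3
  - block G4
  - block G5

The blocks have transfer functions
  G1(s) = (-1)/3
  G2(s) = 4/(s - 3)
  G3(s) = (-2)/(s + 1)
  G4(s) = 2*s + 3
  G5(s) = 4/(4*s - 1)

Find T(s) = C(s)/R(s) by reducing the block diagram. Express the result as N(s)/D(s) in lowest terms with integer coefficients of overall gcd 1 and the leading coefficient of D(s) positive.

First reduce the diagram to T(s).

Step 1: combine G1, G2 in parallel gives (15 - s)/(3*s - 9)
Step 2: feedback reduction of (G1+G2), G3 gives (-s^2 + 14*s + 15)/(3*s^2 - 4*s - 39)
Step 3: multiply [(G1+G2)/(1+(G1+G2)*G3)], G4, G5 (series), giving the overall T(s)

Answer: (-8*s^3 + 100*s^2 + 288*s + 180)/(12*s^3 - 19*s^2 - 152*s + 39)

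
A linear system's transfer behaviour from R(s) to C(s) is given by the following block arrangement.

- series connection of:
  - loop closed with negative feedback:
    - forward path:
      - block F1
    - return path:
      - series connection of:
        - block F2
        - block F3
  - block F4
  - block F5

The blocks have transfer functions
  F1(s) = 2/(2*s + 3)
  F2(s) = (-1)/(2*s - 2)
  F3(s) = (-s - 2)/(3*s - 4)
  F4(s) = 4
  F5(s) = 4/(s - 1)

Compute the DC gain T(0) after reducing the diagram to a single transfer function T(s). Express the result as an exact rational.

[1] cascade F2, F3: (s + 2)/(6*s^2 - 14*s + 8)
[2] feedback reduction of F1, (F2*F3): (6*s^2 - 14*s + 8)/(6*s^3 - 5*s^2 - 12*s + 14)
[3] reduce the series chain [F1/(1+F1*(F2*F3))], F4, F5: (96*s - 128)/(6*s^3 - 5*s^2 - 12*s + 14)
That last expression is T(s); at s = 0 only the constant terms survive, so T(0) = -128/14 = -64/7.

Hence the answer: -64/7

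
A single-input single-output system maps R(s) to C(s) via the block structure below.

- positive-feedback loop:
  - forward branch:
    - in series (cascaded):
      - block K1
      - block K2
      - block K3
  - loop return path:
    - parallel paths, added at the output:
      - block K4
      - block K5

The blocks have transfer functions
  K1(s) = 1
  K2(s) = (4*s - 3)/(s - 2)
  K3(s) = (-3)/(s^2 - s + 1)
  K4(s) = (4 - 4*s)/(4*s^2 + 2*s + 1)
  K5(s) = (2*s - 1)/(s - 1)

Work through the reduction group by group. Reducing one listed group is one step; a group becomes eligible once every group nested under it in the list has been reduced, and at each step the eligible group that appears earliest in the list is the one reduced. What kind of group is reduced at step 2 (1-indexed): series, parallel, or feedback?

[1] cascade K1, K2, K3
[2] combine K4, K5 in parallel
[3] collapse the loop ((K1*K2*K3) forward, (K4+K5) return)
Step 2: parallel.

Answer: parallel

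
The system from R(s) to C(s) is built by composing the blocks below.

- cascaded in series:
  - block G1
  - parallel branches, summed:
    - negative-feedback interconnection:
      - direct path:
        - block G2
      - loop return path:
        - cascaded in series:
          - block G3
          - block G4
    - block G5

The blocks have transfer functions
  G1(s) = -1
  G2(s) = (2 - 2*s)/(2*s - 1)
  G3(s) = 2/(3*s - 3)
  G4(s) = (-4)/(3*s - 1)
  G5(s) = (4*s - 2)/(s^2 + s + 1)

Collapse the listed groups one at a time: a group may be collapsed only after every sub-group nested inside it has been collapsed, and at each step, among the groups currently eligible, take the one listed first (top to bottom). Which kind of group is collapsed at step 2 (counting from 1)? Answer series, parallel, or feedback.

Answer: feedback

Working:
Step 1. cascade G3, G4
Step 2. reduce the feedback loop with forward G2 and return (G3*G4)
Step 3. reduce the parallel group [G2/(1+G2*(G3*G4))], G5
Step 4. reduce the series chain G1, ([G2/(1+G2*(G3*G4))]+G5)
So the answer for step 2 is feedback.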